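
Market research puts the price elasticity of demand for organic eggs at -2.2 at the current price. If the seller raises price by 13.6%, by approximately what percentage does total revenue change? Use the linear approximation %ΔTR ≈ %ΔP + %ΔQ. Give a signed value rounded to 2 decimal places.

%ΔQ ≈ Ed × %ΔP = (-2.2) × (+13.6%) = -29.9200%
%ΔTR ≈ %ΔP + %ΔQ = (+13.6%) + (-29.9200%) = -16.3200%

-16.32%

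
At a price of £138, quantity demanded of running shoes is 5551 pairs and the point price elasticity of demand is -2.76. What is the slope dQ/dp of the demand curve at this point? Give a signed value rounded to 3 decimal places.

Ed = (dQ/dp)·(p/Q) ⇒ dQ/dp = Ed·Q/p = (-2.76)·5551/138 = -111.02

-111.020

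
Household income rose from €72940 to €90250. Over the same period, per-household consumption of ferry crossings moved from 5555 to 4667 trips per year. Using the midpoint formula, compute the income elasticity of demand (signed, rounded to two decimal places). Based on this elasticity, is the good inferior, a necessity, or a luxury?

-0.82; inferior

%ΔQ = (4667 − 5555)/[( 5555 + 4667)/2] = -888/5111 = -0.173742…
%ΔIncome = (90250 − 72940)/[( 72940 + 90250)/2] = 17310/81595 = 0.212145…
E_income = (-888/5111) / (17310/81595) = -0.8189…
E_income < 0 ⇒ inferior good.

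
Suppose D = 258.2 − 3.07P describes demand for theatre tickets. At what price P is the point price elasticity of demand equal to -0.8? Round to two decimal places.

37.38

Ed = −3.07P/(258.2 − 3.07P). Set this equal to -0.8:
3.07P = 0.8·(258.2 − 3.07P) ⇒ 3.07P(1 + 0.8) = 0.8·258.2
P = 0.8·258.2 / (3.07·1.8) = 37.3796…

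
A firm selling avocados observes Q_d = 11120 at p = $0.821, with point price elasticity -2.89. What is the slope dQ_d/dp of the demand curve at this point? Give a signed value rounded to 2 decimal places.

Ed = (dQ_d/dp)·(p/Q_d) ⇒ dQ_d/dp = Ed·Q_d/p = (-2.89)·11120/0.821 = -39143.4835…

-39143.48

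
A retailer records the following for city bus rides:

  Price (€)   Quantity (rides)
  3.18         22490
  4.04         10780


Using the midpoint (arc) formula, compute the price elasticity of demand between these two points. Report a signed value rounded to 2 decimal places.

-2.95

%ΔQ = (10780 − 22490) / [(22490 + 10780)/2] = -11710/16635 = -0.703937…
%ΔP = (4.04 − 3.18) / [(3.18 + 4.04)/2] = 0.86/3.61 = 0.238227…
Arc Ed = %ΔQ / %ΔP = (-11710/16635) / (0.86/3.61) = -2.9549…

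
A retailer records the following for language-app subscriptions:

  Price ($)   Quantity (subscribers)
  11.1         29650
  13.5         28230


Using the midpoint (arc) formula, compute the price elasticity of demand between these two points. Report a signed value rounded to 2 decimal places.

%ΔQ = (28230 − 29650) / [(29650 + 28230)/2] = -1420/28940 = -0.049067…
%ΔP = (13.5 − 11.1) / [(11.1 + 13.5)/2] = 2.4/12.3 = 0.195121…
Arc Ed = %ΔQ / %ΔP = (-1420/28940) / (2.4/12.3) = -0.2514…

-0.25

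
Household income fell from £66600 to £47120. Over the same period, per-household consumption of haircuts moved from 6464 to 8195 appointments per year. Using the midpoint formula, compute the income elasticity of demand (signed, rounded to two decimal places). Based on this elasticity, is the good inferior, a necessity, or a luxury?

-0.69; inferior

%ΔQ = (8195 − 6464)/[( 6464 + 8195)/2] = 1731/7329.5 = 0.236168…
%ΔIncome = (47120 − 66600)/[( 66600 + 47120)/2] = -19480/56860 = -0.342595…
E_income = (1731/7329.5) / (-19480/56860) = -0.6893…
E_income < 0 ⇒ inferior good.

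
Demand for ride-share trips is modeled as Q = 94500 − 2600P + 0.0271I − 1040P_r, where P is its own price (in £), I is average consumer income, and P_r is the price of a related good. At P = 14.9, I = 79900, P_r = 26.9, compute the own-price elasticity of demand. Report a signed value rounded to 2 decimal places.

-1.29

At the given values, Q = 94500 − 2600(14.9) + 0.0271(79900) − 1040(26.9) = 29949.29.
∂Q/∂P = −2600.
E = (-2600) × (14.9/29949.29) = -1.2935…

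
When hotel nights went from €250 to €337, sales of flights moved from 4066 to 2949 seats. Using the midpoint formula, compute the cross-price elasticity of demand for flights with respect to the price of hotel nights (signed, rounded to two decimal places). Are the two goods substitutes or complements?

%ΔQ_{flights} = (2949 − 4066)/avg = -1117/3507.5 = -0.318460…
%ΔP_{hotel nights} = (337 − 250)/avg = 87/293.5 = 0.296422…
E_cross = (-1117/3507.5) / (87/293.5) = -1.0743…
E_cross < 0 ⇒ the goods are complements.

-1.07; complements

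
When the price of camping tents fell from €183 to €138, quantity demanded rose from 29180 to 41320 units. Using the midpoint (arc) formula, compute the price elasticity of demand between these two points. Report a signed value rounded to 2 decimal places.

%ΔQ = (41320 − 29180) / [(29180 + 41320)/2] = 12140/35250 = 0.344397…
%ΔP = (138 − 183) / [(183 + 138)/2] = -45/160.5 = -0.280373…
Arc Ed = %ΔQ / %ΔP = (12140/35250) / (-45/160.5) = -1.2283…

-1.23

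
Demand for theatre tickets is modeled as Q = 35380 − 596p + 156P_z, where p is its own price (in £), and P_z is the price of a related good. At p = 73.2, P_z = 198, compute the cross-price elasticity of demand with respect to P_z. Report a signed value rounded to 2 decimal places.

1.36

At the given values, Q = 35380 − 596(73.2) + 156(198) = 22640.8.
∂Q/∂P_z = 156.
E = (156) × (198/22640.8) = 1.3642…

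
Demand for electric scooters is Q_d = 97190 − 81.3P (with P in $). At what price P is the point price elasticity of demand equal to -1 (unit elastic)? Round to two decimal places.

Ed = −81.3P/(97190 − 81.3P). Set this equal to -1:
81.3P = 1·(97190 − 81.3P) ⇒ 81.3P(1 + 1) = 1·97190
P = 1·97190 / (81.3·2) = 597.7244…

597.72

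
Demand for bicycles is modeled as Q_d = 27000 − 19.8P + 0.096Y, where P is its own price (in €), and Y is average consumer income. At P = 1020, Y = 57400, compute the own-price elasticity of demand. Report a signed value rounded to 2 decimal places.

-1.64

At the given values, Q_d = 27000 − 19.8(1020) + 0.096(57400) = 12314.4.
∂Q_d/∂P = −19.8.
E = (-19.8) × (1020/12314.4) = -1.6400…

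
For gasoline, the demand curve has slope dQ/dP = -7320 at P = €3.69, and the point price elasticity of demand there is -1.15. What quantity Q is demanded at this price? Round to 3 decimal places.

Ed = (dQ/dP)·(P/Q) ⇒ Q = (dQ/dP)·P/Ed = (-7320)·3.69/(-1.15) = 23487.65217…

23487.652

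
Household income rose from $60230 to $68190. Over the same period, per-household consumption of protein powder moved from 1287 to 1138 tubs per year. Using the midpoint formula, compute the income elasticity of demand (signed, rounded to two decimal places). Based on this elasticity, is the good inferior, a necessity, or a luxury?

%ΔQ = (1138 − 1287)/[( 1287 + 1138)/2] = -149/1212.5 = -0.122886…
%ΔIncome = (68190 − 60230)/[( 60230 + 68190)/2] = 7960/64210 = 0.123968…
E_income = (-149/1212.5) / (7960/64210) = -0.9912…
E_income < 0 ⇒ inferior good.

-0.99; inferior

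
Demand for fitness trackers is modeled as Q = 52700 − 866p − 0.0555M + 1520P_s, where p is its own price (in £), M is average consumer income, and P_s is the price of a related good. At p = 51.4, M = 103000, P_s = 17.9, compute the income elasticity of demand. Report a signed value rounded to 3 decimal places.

At the given values, Q = 52700 − 866(51.4) − 0.0555(103000) + 1520(17.9) = 29679.1.
∂Q/∂M = -0.0555.
E = (-0.0555) × (103000/29679.1) = -0.19261…

-0.193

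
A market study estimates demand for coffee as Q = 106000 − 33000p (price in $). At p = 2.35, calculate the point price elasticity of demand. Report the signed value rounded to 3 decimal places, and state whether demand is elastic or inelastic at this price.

dQ/dp = −33000. At p = 2.35, Q = 106000 − 33000(2.35) = 28450.
Ed = (dQ/dp)·(p/Q) = −33000 × (2.35/28450) = -2.72583…
|Ed| = 2.726 > 1, so demand is elastic.

-2.726; elastic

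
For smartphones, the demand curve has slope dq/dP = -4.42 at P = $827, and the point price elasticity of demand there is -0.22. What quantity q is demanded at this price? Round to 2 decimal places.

16615.18

Ed = (dq/dP)·(P/q) ⇒ q = (dq/dP)·P/Ed = (-4.42)·827/(-0.22) = 16615.1818…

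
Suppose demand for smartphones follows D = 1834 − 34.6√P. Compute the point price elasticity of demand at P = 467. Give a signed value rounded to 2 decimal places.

dD/dP = −34.6/(2√P) = -0.800549. At P = 467, D = 1086.29.
Ed = (dD/dP)·(P/D) = (-0.800549) × (467/1086.29) = -0.3441…

-0.34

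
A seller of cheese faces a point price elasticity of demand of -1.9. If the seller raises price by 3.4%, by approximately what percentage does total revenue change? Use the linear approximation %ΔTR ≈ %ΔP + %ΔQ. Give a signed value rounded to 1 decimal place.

%ΔQ ≈ Ed × %ΔP = (-1.9) × (+3.4%) = -6.4600%
%ΔTR ≈ %ΔP + %ΔQ = (+3.4%) + (-6.4600%) = -3.0600%

-3.1%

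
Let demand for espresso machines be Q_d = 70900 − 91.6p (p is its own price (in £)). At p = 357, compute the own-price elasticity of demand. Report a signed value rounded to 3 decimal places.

-0.856

At the given values, Q_d = 70900 − 91.6(357) = 38198.8.
∂Q_d/∂p = −91.6.
E = (-91.6) × (357/38198.8) = -0.85607…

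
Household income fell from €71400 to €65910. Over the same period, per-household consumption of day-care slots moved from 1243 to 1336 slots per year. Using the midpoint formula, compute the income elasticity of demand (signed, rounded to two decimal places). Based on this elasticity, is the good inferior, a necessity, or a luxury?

%ΔQ = (1336 − 1243)/[( 1243 + 1336)/2] = 93/1289.5 = 0.072120…
%ΔIncome = (65910 − 71400)/[( 71400 + 65910)/2] = -5490/68655 = -0.079965…
E_income = (93/1289.5) / (-5490/68655) = -0.9019…
E_income < 0 ⇒ inferior good.

-0.90; inferior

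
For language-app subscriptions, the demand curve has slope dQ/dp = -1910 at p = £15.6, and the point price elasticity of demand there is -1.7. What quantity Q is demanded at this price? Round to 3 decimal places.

17527.059

Ed = (dQ/dp)·(p/Q) ⇒ Q = (dQ/dp)·p/Ed = (-1910)·15.6/(-1.7) = 17527.05882…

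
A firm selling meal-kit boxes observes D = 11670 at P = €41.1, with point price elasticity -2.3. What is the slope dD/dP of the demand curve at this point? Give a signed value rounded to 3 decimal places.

Ed = (dD/dP)·(P/D) ⇒ dD/dP = Ed·D/P = (-2.3)·11670/41.1 = -653.06569…

-653.066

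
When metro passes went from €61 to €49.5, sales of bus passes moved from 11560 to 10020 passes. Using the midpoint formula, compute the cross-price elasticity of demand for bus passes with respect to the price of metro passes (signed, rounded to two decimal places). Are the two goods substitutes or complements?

%ΔQ_{bus passes} = (10020 − 11560)/avg = -1540/10790 = -0.142724…
%ΔP_{metro passes} = (49.5 − 61)/avg = -11.5/55.25 = -0.208144…
E_cross = (-1540/10790) / (-11.5/55.25) = 0.6856…
E_cross > 0 ⇒ the goods are substitutes.

0.69; substitutes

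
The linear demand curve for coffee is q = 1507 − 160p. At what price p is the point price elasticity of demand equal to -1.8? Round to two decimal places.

Ed = −160p/(1507 − 160p). Set this equal to -1.8:
160p = 1.8·(1507 − 160p) ⇒ 160p(1 + 1.8) = 1.8·1507
p = 1.8·1507 / (160·2.8) = 6.0549…

6.05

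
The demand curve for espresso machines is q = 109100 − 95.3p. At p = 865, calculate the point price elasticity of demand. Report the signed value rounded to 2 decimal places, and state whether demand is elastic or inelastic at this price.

dq/dp = −95.3. At p = 865, q = 109100 − 95.3(865) = 26665.5.
Ed = (dq/dp)·(p/q) = −95.3 × (865/26665.5) = -3.0914…
|Ed| = 3.09 > 1, so demand is elastic.

-3.09; elastic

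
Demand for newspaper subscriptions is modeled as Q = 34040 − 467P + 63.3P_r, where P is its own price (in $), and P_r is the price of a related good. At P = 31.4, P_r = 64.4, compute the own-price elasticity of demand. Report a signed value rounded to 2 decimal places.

At the given values, Q = 34040 − 467(31.4) + 63.3(64.4) = 23452.72.
∂Q/∂P = −467.
E = (-467) × (31.4/23452.72) = -0.6252…

-0.63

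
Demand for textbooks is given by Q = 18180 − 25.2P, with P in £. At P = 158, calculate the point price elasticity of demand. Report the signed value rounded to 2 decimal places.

-0.28

dQ/dP = −25.2. At P = 158, Q = 18180 − 25.2(158) = 14198.4.
Ed = (dQ/dP)·(P/Q) = −25.2 × (158/14198.4) = -0.2804…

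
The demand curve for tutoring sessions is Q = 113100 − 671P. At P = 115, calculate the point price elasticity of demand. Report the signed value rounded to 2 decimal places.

dQ/dP = −671. At P = 115, Q = 113100 − 671(115) = 35935.
Ed = (dQ/dP)·(P/Q) = −671 × (115/35935) = -2.1473…

-2.15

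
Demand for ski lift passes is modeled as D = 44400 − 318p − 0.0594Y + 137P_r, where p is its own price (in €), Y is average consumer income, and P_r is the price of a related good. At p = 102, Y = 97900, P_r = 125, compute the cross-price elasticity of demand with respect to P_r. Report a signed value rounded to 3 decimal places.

At the given values, D = 44400 − 318(102) − 0.0594(97900) + 137(125) = 23273.74.
∂D/∂P_r = 137.
E = (137) × (125/23273.74) = 0.73580…

0.736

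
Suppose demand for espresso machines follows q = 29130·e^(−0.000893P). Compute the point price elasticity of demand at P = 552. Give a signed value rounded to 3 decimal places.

-0.493

dq/dP = −0.000893·q = -15.8896. At P = 552, q = 17793.5.
Ed = (dq/dP)·(P/q) = (-15.8896) × (552/17793.5) = -0.49293…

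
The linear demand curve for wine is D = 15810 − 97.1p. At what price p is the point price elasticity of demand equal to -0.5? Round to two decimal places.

54.27

Ed = −97.1p/(15810 − 97.1p). Set this equal to -0.5:
97.1p = 0.5·(15810 − 97.1p) ⇒ 97.1p(1 + 0.5) = 0.5·15810
p = 0.5·15810 / (97.1·1.5) = 54.2739…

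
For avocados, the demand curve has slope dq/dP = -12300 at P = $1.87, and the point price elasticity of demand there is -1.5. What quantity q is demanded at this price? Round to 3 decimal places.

Ed = (dq/dP)·(P/q) ⇒ q = (dq/dP)·P/Ed = (-12300)·1.87/(-1.5) = 15334

15334.000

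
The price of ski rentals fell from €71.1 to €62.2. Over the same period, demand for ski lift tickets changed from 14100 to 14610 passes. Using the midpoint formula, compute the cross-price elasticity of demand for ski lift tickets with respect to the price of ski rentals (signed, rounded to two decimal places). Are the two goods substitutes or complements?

%ΔQ_{ski lift tickets} = (14610 − 14100)/avg = 510/14355 = 0.035527…
%ΔP_{ski rentals} = (62.2 − 71.1)/avg = -8.9/66.65 = -0.133533…
E_cross = (510/14355) / (-8.9/66.65) = -0.2660…
E_cross < 0 ⇒ the goods are complements.

-0.27; complements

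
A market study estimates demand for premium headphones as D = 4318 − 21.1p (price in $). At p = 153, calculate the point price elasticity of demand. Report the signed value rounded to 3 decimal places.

-2.963

dD/dp = −21.1. At p = 153, D = 4318 − 21.1(153) = 1089.7.
Ed = (dD/dp)·(p/D) = −21.1 × (153/1089.7) = -2.96255…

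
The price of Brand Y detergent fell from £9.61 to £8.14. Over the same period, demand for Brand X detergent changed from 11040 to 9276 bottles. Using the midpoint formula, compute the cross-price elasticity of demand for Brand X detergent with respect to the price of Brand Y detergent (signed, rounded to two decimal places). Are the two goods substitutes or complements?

1.05; substitutes

%ΔQ_{Brand X detergent} = (9276 − 11040)/avg = -1764/10158 = -0.173656…
%ΔP_{Brand Y detergent} = (8.14 − 9.61)/avg = -1.47/8.875 = -0.165633…
E_cross = (-1764/10158) / (-1.47/8.875) = 1.0484…
E_cross > 0 ⇒ the goods are substitutes.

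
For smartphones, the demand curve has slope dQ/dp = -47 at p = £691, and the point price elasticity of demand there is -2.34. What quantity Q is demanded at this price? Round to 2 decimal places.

13879.06

Ed = (dQ/dp)·(p/Q) ⇒ Q = (dQ/dp)·p/Ed = (-47)·691/(-2.34) = 13879.0598…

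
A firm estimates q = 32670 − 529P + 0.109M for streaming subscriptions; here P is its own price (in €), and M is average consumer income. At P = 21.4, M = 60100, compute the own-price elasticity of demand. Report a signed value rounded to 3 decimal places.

At the given values, q = 32670 − 529(21.4) + 0.109(60100) = 27900.3.
∂q/∂P = −529.
E = (-529) × (21.4/27900.3) = -0.40575…

-0.406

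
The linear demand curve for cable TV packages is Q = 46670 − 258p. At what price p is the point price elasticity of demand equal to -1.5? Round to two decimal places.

Ed = −258p/(46670 − 258p). Set this equal to -1.5:
258p = 1.5·(46670 − 258p) ⇒ 258p(1 + 1.5) = 1.5·46670
p = 1.5·46670 / (258·2.5) = 108.5348…

108.53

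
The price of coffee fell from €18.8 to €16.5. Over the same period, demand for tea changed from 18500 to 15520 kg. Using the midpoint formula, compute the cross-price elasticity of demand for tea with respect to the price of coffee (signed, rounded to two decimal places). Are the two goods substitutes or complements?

1.34; substitutes

%ΔQ_{tea} = (15520 − 18500)/avg = -2980/17010 = -0.175191…
%ΔP_{coffee} = (16.5 − 18.8)/avg = -2.3/17.65 = -0.130311…
E_cross = (-2980/17010) / (-2.3/17.65) = 1.3444…
E_cross > 0 ⇒ the goods are substitutes.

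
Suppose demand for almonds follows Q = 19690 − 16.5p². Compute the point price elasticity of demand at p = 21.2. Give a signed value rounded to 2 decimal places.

dQ/dp = −2·16.5·p = -699.6. At p = 21.2, Q = 12274.24.
Ed = (dQ/dp)·(p/Q) = (-699.6) × (21.2/12274.24) = -1.2083…

-1.21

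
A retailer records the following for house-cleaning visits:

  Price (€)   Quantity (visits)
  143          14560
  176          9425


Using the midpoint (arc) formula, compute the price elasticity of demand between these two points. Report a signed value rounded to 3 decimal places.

%ΔQ = (9425 − 14560) / [(14560 + 9425)/2] = -5135/11992.5 = -0.428184…
%ΔP = (176 − 143) / [(143 + 176)/2] = 33/159.5 = 0.206896…
Arc Ed = %ΔQ / %ΔP = (-5135/11992.5) / (33/159.5) = -2.06955…

-2.070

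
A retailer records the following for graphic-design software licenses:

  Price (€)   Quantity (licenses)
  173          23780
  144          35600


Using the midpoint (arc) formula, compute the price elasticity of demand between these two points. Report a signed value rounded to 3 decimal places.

-2.176

%ΔQ = (35600 − 23780) / [(23780 + 35600)/2] = 11820/29690 = 0.398113…
%ΔP = (144 − 173) / [(173 + 144)/2] = -29/158.5 = -0.182965…
Arc Ed = %ΔQ / %ΔP = (11820/29690) / (-29/158.5) = -2.17589…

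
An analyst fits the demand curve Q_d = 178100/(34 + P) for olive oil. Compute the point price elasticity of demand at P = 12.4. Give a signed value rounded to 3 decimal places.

dQ_d/dP = −178100/(34 + P)² = -82.7233. At P = 12.4, Q_d = 3838.36.
Ed = (dQ_d/dP)·(P/Q_d) = (-82.7233) × (12.4/3838.36) = -0.26724…

-0.267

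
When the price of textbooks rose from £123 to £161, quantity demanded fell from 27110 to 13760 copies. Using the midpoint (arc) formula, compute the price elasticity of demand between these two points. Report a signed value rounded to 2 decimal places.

%ΔQ = (13760 − 27110) / [(27110 + 13760)/2] = -13350/20435 = -0.653290…
%ΔP = (161 − 123) / [(123 + 161)/2] = 38/142 = 0.267605…
Arc Ed = %ΔQ / %ΔP = (-13350/20435) / (38/142) = -2.4412…

-2.44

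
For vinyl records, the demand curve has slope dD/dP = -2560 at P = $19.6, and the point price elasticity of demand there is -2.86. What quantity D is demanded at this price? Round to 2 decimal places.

Ed = (dD/dP)·(P/D) ⇒ D = (dD/dP)·P/Ed = (-2560)·19.6/(-2.86) = 17544.0559…

17544.06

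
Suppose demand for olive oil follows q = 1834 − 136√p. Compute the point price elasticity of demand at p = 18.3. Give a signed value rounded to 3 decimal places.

-0.232

dq/dp = −136/(2√p) = -15.8958. At p = 18.3, q = 1252.21.
Ed = (dq/dp)·(p/q) = (-15.8958) × (18.3/1252.21) = -0.23230…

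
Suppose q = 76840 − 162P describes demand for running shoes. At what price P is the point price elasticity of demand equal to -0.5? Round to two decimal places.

Ed = −162P/(76840 − 162P). Set this equal to -0.5:
162P = 0.5·(76840 − 162P) ⇒ 162P(1 + 0.5) = 0.5·76840
P = 0.5·76840 / (162·1.5) = 158.1069…

158.11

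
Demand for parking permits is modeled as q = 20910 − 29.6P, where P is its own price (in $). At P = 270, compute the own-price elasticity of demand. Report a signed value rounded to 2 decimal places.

-0.62

At the given values, q = 20910 − 29.6(270) = 12918.
∂q/∂P = −29.6.
E = (-29.6) × (270/12918) = -0.6186…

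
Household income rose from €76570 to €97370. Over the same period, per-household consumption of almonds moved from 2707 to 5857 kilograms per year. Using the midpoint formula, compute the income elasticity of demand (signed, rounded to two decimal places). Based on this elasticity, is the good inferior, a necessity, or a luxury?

%ΔQ = (5857 − 2707)/[( 2707 + 5857)/2] = 3150/4282 = 0.735637…
%ΔIncome = (97370 − 76570)/[( 76570 + 97370)/2] = 20800/86970 = 0.239162…
E_income = (3150/4282) / (20800/86970) = 3.0758…
E_income > 1 ⇒ normal good, luxury.

3.08; luxury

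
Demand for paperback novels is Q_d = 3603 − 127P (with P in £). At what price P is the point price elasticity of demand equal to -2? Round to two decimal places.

18.91

Ed = −127P/(3603 − 127P). Set this equal to -2:
127P = 2·(3603 − 127P) ⇒ 127P(1 + 2) = 2·3603
P = 2·3603 / (127·3) = 18.9133…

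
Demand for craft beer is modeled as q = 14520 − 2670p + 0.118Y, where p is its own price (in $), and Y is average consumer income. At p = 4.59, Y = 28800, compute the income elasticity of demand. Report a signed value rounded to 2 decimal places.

0.60

At the given values, q = 14520 − 2670(4.59) + 0.118(28800) = 5663.1.
∂q/∂Y = 0.118.
E = (0.118) × (28800/5663.1) = 0.6000…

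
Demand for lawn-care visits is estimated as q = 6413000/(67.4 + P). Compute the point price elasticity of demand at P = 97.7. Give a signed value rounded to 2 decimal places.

dq/dP = −6413000/(67.4 + P)² = -235.27. At P = 97.7, q = 38843.1.
Ed = (dq/dP)·(P/q) = (-235.27) × (97.7/38843.1) = -0.5917…

-0.59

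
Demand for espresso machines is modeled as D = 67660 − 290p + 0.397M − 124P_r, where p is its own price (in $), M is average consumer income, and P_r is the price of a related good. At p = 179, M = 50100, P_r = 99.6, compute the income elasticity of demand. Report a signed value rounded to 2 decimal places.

0.85

At the given values, D = 67660 − 290(179) + 0.397(50100) − 124(99.6) = 23289.3.
∂D/∂M = 0.397.
E = (0.397) × (50100/23289.3) = 0.8540…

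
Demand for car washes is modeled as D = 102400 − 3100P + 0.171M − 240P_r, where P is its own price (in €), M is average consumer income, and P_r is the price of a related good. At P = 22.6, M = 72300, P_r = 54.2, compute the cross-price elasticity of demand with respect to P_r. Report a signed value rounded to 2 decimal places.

-0.41

At the given values, D = 102400 − 3100(22.6) + 0.171(72300) − 240(54.2) = 31695.3.
∂D/∂P_r = -240.
E = (-240) × (54.2/31695.3) = -0.4104…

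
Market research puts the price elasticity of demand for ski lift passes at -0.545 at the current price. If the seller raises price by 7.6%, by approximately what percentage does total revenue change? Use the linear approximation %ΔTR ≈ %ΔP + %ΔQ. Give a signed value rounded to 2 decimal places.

+3.46%

%ΔQ ≈ Ed × %ΔP = (-0.545) × (+7.6%) = -4.1420%
%ΔTR ≈ %ΔP + %ΔQ = (+7.6%) + (-4.1420%) = +3.4580%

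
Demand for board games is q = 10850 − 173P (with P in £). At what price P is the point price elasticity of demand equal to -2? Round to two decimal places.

Ed = −173P/(10850 − 173P). Set this equal to -2:
173P = 2·(10850 − 173P) ⇒ 173P(1 + 2) = 2·10850
P = 2·10850 / (173·3) = 41.8111…

41.81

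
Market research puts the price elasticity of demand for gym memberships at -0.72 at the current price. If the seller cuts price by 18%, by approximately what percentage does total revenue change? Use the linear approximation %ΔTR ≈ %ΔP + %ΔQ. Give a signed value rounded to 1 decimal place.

-5.0%

%ΔQ ≈ Ed × %ΔP = (-0.72) × (-18%) = +12.9600%
%ΔTR ≈ %ΔP + %ΔQ = (-18%) + (+12.9600%) = -5.0400%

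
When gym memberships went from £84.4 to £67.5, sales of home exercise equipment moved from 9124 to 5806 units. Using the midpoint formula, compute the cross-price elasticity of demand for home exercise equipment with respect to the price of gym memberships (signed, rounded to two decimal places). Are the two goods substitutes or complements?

%ΔQ_{home exercise equipment} = (5806 − 9124)/avg = -3318/7465 = -0.444474…
%ΔP_{gym memberships} = (67.5 − 84.4)/avg = -16.9/75.95 = -0.222514…
E_cross = (-3318/7465) / (-16.9/75.95) = 1.9975…
E_cross > 0 ⇒ the goods are substitutes.

2.00; substitutes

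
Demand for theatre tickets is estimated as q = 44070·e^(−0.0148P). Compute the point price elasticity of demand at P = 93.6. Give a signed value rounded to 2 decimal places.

-1.39

dq/dP = −0.0148·q = -163.224. At P = 93.6, q = 11028.7.
Ed = (dq/dP)·(P/q) = (-163.224) × (93.6/11028.7) = -1.3852…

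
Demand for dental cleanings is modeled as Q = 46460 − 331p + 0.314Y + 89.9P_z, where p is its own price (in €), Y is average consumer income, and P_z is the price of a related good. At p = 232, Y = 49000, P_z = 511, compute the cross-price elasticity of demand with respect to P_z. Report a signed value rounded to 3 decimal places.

1.482

At the given values, Q = 46460 − 331(232) + 0.314(49000) + 89.9(511) = 30992.9.
∂Q/∂P_z = 89.9.
E = (89.9) × (511/30992.9) = 1.48223…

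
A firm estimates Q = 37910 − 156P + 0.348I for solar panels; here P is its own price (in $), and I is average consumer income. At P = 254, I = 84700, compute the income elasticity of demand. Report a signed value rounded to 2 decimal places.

1.06

At the given values, Q = 37910 − 156(254) + 0.348(84700) = 27761.6.
∂Q/∂I = 0.348.
E = (0.348) × (84700/27761.6) = 1.0617…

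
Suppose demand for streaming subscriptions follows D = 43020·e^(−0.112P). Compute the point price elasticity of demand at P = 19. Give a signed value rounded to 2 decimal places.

-2.13

dD/dP = −0.112·D = -573.733. At P = 19, D = 5122.62.
Ed = (dD/dP)·(P/D) = (-573.733) × (19/5122.62) = -2.128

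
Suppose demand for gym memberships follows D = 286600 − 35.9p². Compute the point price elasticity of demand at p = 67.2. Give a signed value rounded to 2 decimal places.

-2.60

dD/dp = −2·35.9·p = -4824.96. At p = 67.2, D = 124481.344.
Ed = (dD/dp)·(p/D) = (-4824.96) × (67.2/124481.344) = -2.6047…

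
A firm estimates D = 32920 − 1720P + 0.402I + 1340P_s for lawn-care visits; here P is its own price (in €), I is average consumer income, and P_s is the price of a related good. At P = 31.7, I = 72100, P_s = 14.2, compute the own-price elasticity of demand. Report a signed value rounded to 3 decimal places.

-2.065

At the given values, D = 32920 − 1720(31.7) + 0.402(72100) + 1340(14.2) = 26408.2.
∂D/∂P = −1720.
E = (-1720) × (31.7/26408.2) = -2.06466…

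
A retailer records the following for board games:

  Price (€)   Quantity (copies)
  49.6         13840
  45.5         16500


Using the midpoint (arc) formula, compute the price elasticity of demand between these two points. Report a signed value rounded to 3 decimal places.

-2.034

%ΔQ = (16500 − 13840) / [(13840 + 16500)/2] = 2660/15170 = 0.175346…
%ΔP = (45.5 − 49.6) / [(49.6 + 45.5)/2] = -4.1/47.55 = -0.086225…
Arc Ed = %ΔQ / %ΔP = (2660/15170) / (-4.1/47.55) = -2.03358…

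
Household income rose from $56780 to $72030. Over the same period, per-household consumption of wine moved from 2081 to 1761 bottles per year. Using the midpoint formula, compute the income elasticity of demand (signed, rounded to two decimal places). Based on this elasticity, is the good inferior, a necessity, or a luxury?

-0.70; inferior

%ΔQ = (1761 − 2081)/[( 2081 + 1761)/2] = -320/1921 = -0.166579…
%ΔIncome = (72030 − 56780)/[( 56780 + 72030)/2] = 15250/64405 = 0.236782…
E_income = (-320/1921) / (15250/64405) = -0.7035…
E_income < 0 ⇒ inferior good.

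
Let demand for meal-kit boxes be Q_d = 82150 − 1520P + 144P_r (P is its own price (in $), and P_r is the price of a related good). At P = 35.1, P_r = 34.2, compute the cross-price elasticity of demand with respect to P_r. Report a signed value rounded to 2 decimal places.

0.15

At the given values, Q_d = 82150 − 1520(35.1) + 144(34.2) = 33722.8.
∂Q_d/∂P_r = 144.
E = (144) × (34.2/33722.8) = 0.1460…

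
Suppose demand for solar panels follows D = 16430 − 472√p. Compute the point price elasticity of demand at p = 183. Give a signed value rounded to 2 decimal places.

dD/dp = −472/(2√p) = -17.4456. At p = 183, D = 10044.9.
Ed = (dD/dp)·(p/D) = (-17.4456) × (183/10044.9) = -0.3178…

-0.32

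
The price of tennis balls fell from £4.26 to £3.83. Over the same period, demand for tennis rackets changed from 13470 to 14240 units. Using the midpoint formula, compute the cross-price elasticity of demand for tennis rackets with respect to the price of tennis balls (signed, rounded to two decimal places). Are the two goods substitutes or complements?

%ΔQ_{tennis rackets} = (14240 − 13470)/avg = 770/13855 = 0.055575…
%ΔP_{tennis balls} = (3.83 − 4.26)/avg = -0.43/4.045 = -0.106304…
E_cross = (770/13855) / (-0.43/4.045) = -0.5227…
E_cross < 0 ⇒ the goods are complements.

-0.52; complements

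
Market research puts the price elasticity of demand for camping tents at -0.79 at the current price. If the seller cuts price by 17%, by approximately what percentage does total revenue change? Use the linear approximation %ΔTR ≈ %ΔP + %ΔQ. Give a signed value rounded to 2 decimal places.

-3.57%

%ΔQ ≈ Ed × %ΔP = (-0.79) × (-17%) = +13.4300%
%ΔTR ≈ %ΔP + %ΔQ = (-17%) + (+13.4300%) = -3.5700%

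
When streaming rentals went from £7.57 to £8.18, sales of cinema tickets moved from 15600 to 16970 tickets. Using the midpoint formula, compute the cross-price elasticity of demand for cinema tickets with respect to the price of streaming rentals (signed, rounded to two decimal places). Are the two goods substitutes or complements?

1.09; substitutes

%ΔQ_{cinema tickets} = (16970 − 15600)/avg = 1370/16285 = 0.084126…
%ΔP_{streaming rentals} = (8.18 − 7.57)/avg = 0.61/7.875 = 0.077460…
E_cross = (1370/16285) / (0.61/7.875) = 1.0860…
E_cross > 0 ⇒ the goods are substitutes.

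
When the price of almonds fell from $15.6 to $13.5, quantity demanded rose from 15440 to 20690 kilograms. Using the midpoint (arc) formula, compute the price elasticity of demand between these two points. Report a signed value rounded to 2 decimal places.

-2.01

%ΔQ = (20690 − 15440) / [(15440 + 20690)/2] = 5250/18065 = 0.290617…
%ΔP = (13.5 − 15.6) / [(15.6 + 13.5)/2] = -2.1/14.55 = -0.144329…
Arc Ed = %ΔQ / %ΔP = (5250/18065) / (-2.1/14.55) = -2.0135…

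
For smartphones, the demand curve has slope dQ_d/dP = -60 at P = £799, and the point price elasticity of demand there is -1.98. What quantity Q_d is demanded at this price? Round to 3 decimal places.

24212.121

Ed = (dQ_d/dP)·(P/Q_d) ⇒ Q_d = (dQ_d/dP)·P/Ed = (-60)·799/(-1.98) = 24212.12121…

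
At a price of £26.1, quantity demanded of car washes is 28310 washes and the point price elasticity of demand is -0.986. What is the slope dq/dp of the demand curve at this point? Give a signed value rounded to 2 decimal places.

-1069.49

Ed = (dq/dp)·(p/q) ⇒ dq/dp = Ed·q/p = (-0.986)·28310/26.1 = -1069.4888…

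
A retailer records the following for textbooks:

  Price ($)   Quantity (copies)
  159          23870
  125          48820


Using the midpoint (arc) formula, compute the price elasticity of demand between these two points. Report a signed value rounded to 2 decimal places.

-2.87

%ΔQ = (48820 − 23870) / [(23870 + 48820)/2] = 24950/36345 = 0.686476…
%ΔP = (125 − 159) / [(159 + 125)/2] = -34/142 = -0.239436…
Arc Ed = %ΔQ / %ΔP = (24950/36345) / (-34/142) = -2.8670…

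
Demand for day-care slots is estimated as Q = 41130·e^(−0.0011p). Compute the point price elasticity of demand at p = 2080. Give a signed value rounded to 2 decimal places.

-2.29

dQ/dp = −0.0011·Q = -4.59077. At p = 2080, Q = 4173.43.
Ed = (dQ/dp)·(p/Q) = (-4.59077) × (2080/4173.43) = -2.288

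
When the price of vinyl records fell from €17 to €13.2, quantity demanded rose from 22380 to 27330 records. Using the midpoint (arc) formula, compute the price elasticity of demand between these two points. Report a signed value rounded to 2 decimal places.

%ΔQ = (27330 − 22380) / [(22380 + 27330)/2] = 4950/24855 = 0.199155…
%ΔP = (13.2 − 17) / [(17 + 13.2)/2] = -3.8/15.1 = -0.251655…
Arc Ed = %ΔQ / %ΔP = (4950/24855) / (-3.8/15.1) = -0.7913…

-0.79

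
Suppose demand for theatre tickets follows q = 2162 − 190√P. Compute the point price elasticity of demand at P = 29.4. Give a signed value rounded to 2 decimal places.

-0.46

dq/dP = −190/(2√P) = -17.5206. At P = 29.4, q = 1131.79.
Ed = (dq/dP)·(P/q) = (-17.5206) × (29.4/1131.79) = -0.4551…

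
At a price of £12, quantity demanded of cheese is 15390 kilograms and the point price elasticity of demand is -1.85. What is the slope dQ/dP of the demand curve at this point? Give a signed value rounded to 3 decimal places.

Ed = (dQ/dP)·(P/Q) ⇒ dQ/dP = Ed·Q/P = (-1.85)·15390/12 = -2372.625

-2372.625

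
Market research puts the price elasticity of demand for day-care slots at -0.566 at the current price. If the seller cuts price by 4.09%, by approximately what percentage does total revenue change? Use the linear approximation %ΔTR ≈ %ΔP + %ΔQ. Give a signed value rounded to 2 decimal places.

%ΔQ ≈ Ed × %ΔP = (-0.566) × (-4.09%) = +2.3149%
%ΔTR ≈ %ΔP + %ΔQ = (-4.09%) + (+2.3149%) = -1.7751%

-1.78%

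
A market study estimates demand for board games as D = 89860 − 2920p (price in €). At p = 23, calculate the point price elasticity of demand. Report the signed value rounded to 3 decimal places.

dD/dp = −2920. At p = 23, D = 89860 − 2920(23) = 22700.
Ed = (dD/dp)·(p/D) = −2920 × (23/22700) = -2.95859…

-2.959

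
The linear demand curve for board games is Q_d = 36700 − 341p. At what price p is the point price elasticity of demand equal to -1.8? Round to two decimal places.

Ed = −341p/(36700 − 341p). Set this equal to -1.8:
341p = 1.8·(36700 − 341p) ⇒ 341p(1 + 1.8) = 1.8·36700
p = 1.8·36700 / (341·2.8) = 69.1872…

69.19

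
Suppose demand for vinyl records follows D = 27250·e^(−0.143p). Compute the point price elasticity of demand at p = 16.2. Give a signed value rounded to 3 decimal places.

-2.317

dD/dp = −0.143·D = -384.252. At p = 16.2, D = 2687.08.
Ed = (dD/dp)·(p/D) = (-384.252) × (16.2/2687.08) = -2.3166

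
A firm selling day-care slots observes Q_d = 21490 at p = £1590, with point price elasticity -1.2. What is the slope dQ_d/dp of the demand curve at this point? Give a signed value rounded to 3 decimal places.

Ed = (dQ_d/dp)·(p/Q_d) ⇒ dQ_d/dp = Ed·Q_d/p = (-1.2)·21490/1590 = -16.21886…

-16.219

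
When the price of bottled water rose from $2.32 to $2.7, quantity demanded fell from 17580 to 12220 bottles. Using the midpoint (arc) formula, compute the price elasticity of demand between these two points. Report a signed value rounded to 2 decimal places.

-2.38

%ΔQ = (12220 − 17580) / [(17580 + 12220)/2] = -5360/14900 = -0.359731…
%ΔP = (2.7 − 2.32) / [(2.32 + 2.7)/2] = 0.38/2.51 = 0.151394…
Arc Ed = %ΔQ / %ΔP = (-5360/14900) / (0.38/2.51) = -2.3761…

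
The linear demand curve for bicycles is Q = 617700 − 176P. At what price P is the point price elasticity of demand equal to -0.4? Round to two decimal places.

1002.76

Ed = −176P/(617700 − 176P). Set this equal to -0.4:
176P = 0.4·(617700 − 176P) ⇒ 176P(1 + 0.4) = 0.4·617700
P = 0.4·617700 / (176·1.4) = 1002.7597…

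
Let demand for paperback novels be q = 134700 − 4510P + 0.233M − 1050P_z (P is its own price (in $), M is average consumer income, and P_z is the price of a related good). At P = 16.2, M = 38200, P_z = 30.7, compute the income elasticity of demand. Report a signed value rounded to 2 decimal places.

At the given values, q = 134700 − 4510(16.2) + 0.233(38200) − 1050(30.7) = 38303.6.
∂q/∂M = 0.233.
E = (0.233) × (38200/38303.6) = 0.2323…

0.23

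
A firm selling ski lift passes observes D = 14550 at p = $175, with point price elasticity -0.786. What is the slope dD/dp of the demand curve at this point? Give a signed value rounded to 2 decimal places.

Ed = (dD/dp)·(p/D) ⇒ dD/dp = Ed·D/p = (-0.786)·14550/175 = -65.3502…

-65.35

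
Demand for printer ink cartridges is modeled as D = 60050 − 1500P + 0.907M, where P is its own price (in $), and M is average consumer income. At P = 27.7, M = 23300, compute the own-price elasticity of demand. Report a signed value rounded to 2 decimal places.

At the given values, D = 60050 − 1500(27.7) + 0.907(23300) = 39633.1.
∂D/∂P = −1500.
E = (-1500) × (27.7/39633.1) = -1.0483…

-1.05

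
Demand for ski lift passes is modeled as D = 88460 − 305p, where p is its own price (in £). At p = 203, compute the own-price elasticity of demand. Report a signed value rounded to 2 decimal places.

-2.33

At the given values, D = 88460 − 305(203) = 26545.
∂D/∂p = −305.
E = (-305) × (203/26545) = -2.3324…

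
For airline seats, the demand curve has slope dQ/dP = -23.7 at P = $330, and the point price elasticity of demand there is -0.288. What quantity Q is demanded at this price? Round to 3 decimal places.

27156.250

Ed = (dQ/dP)·(P/Q) ⇒ Q = (dQ/dP)·P/Ed = (-23.7)·330/(-0.288) = 27156.25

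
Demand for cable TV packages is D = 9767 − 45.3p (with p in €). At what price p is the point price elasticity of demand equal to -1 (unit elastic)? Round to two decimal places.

Ed = −45.3p/(9767 − 45.3p). Set this equal to -1:
45.3p = 1·(9767 − 45.3p) ⇒ 45.3p(1 + 1) = 1·9767
p = 1·9767 / (45.3·2) = 107.8035…

107.80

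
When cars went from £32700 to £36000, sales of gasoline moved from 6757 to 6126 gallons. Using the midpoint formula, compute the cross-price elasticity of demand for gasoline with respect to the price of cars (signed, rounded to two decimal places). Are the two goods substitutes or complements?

%ΔQ_{gasoline} = (6126 − 6757)/avg = -631/6441.5 = -0.097958…
%ΔP_{cars} = (36000 − 32700)/avg = 3300/34350 = 0.096069…
E_cross = (-631/6441.5) / (3300/34350) = -1.0196…
E_cross < 0 ⇒ the goods are complements.

-1.02; complements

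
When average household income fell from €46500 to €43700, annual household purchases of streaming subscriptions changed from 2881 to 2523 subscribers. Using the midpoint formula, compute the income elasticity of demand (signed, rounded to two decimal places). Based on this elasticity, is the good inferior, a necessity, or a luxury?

2.13; luxury

%ΔQ = (2523 − 2881)/[( 2881 + 2523)/2] = -358/2702 = -0.132494…
%ΔIncome = (43700 − 46500)/[( 46500 + 43700)/2] = -2800/45100 = -0.062084…
E_income = (-358/2702) / (-2800/45100) = 2.1341…
E_income > 1 ⇒ normal good, luxury.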